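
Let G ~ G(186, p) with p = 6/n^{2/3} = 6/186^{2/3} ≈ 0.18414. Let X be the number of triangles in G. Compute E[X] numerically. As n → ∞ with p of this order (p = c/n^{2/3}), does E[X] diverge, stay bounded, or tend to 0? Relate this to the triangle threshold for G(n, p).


Number of potential triangles: C(186, 3) = 1055240.
Each occurs with probability p³ ≈ (0.18414)³ ≈ 6.2434964e-03.
By linearity: E[X] = C(186, 3)·p³ ≈ 1055240 · 6.2434964e-03 ≈ 6588.38710.
Since α = 2/3 < 1, p = c/n^{2/3} ≫ 1/n is above the triangle threshold p ~ 1/n. Asymptotically E[X] ~ (c³/6)·n^{3(1−α)} = (6³/6)·n^{1} → ∞; triangles are abundant w.h.p.

E[X] ≈ 6588.38710; in regime p = Θ(1/n^{2/3}) E[X] diverges (above the triangle threshold p ~ 1/n).


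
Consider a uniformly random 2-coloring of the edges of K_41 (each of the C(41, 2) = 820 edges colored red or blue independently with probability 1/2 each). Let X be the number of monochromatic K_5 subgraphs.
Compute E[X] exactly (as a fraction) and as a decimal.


Let X = Σ_S X_S over the C(41, 5) = 749398 subsets S of size 5, where X_S = 1 if the K_5 on S is monochromatic.
For a fixed S, the K_5 on S has C(5, 2) = 10 edges. P[all 10 edges red] = (1/2)^10, and likewise for blue, so P[monochromatic] = 2·(1/2)^10 = 2^{1 − 10} = 1/512.
Summing: E[X] = C(41, 5) · 2^{1 − 10} = 749398 · 1/512 = 374699/256.
Numerically: E[X] ≈ 1463.668.

E[X] = C(41,5)·2^(1−C(5,2)) = 374699/256 ≈ 1463.668.


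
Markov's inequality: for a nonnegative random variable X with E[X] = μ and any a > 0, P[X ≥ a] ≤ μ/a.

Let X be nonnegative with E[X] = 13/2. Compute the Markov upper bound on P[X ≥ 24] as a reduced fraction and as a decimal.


μ = E[X] = 13/2, a = 24.
Markov: P[X ≥ 24] ≤ μ/a = (13/2)/24 = 13/48.
Numerically: ≈ 0.27083.
(Since a = 24 > μ = 6.50000, the bound 13/48 is < 1 and informative.)

P[X ≥ 24] ≤ 13/48 ≈ 0.27083.


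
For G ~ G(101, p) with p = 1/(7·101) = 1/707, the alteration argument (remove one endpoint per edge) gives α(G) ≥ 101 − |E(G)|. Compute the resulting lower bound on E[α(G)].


E[|E(G)|] = C(101, 2)·p = 5050 · (1/707) = 50/7.
E[α(G)] ≥ n − E[|E(G)|] = 101 − 50/7 = 657/7.
Numerically: ≈ 93.857.
(This is only a lower bound; the true E[α(G)] may be larger.)

E[α(G)] ≥ 657/7 ≈ 93.857.


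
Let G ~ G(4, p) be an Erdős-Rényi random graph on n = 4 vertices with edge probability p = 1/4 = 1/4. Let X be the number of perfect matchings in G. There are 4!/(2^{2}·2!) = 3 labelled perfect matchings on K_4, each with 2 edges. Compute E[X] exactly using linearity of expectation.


K_4 has 4!/(2^{2}·2!) = 3 labelled perfect matchings.
For each such perfect matching H, let X_H = 1 if all 2 edges of H are present in G. Then P[X_H = 1] = p^{2} = (1/4)^{2} = 1/16.
By linearity: E[X] = Σ_H E[X_H] = 3 · p^{2} = 3 · 1/16 = 3/16.
Numerically: E[X] ≈ 0.188.

E[X] = 3 · (1/4)^{2} = 3/16 ≈ 0.188.


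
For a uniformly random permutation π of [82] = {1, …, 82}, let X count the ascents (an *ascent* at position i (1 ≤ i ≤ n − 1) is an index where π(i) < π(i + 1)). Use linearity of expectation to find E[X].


Write X = Σ X_I over i = 1, …, 81, with X_I the indicator of one ascent.
There are 81 indicators.
For each fixed i, the pair (π(i), π(i+1)) is a uniformly random ordered pair of distinct values from {1, …, 82}; by symmetry P[π(i) < π(i+1)] = 1/2.
By linearity: E[X] = 81 · (1/2) = (82 − 1) · (1/2) = 81/2 ≈ 40.500.

E[X] = 81/2 = 40.500.


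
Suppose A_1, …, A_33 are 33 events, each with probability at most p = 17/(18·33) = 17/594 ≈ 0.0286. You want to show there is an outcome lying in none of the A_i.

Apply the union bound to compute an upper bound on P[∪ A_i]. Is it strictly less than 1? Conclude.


Union bound: P[∪_{i=1}^{33} A_i] ≤ Σ_i P[A_i] ≤ 33·p = 33·(17/594) = 17/18.
Numerically: 17/18 ≈ 0.9444.
Is 17/18 < 1? YES.
Since P[∪ A_i] ≤ 17/18 < 1, the complement has P[∩ A_i^c] ≥ 1 − 17/18 = 1/18 > 0, so some outcome avoids every A_i.

33·p = 17/18 ≈ 0.9444; existence CERTIFIED by the union bound.


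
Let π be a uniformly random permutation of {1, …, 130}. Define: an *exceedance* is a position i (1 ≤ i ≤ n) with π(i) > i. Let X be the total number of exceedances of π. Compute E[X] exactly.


Write X = Σ_{i=1}^{130} X_i, where X_i = 1_{π(i) > i}.
For each fixed i, π(i) is uniform over {1, …, 130} (marginal of a uniform permutation), so P[π(i) > i] = (n − i)/n. Summing: Σ_{i=1}^{130} (n − i)/n = (0 + 1 + … + 129)/130 = 130(130 − 1)/(2·130) = (130 − 1)/2.
Hence E[X] = Σ_{i=1}^{130} (130 − i)/130 = 129/2 ≈ 64.500000.

E[X] = 129/2 = 64.500000.


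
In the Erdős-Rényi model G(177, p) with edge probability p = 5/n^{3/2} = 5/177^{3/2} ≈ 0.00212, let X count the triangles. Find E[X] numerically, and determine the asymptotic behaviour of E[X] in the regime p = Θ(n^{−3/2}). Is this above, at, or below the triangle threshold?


Number of potential triangles: C(177, 3) = 908600.
Each occurs with probability p³ ≈ (0.00212)³ ≈ 9.57261e-09.
By linearity: E[X] = C(177, 3)·p³ ≈ 908600 · 9.57261e-09 ≈ 0.009.
Since α = 3/2 > 1, p = c/n^{3/2} = o(1/n) is below the triangle threshold p ~ 1/n. Asymptotically E[X] ~ (c³/6)·n^{3(1−α)} = (5³/6)·n^{-1.5} → 0, so by Markov's inequality G has no triangles w.h.p.

E[X] ≈ 0.009; in regime p = Θ(1/n^{3/2}) E[X] tends to 0 (below the triangle threshold p ~ 1/n).


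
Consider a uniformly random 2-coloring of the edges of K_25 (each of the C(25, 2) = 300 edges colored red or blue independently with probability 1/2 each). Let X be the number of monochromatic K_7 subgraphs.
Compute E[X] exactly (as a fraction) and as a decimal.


Let X = Σ_S X_S over the C(25, 7) = 480700 subsets S of size 7, where X_S = 1 if the K_7 on S is monochromatic.
For a fixed S, the K_7 on S has C(7, 2) = 21 edges. P[all 21 edges red] = (1/2)^21, and likewise for blue, so P[monochromatic] = 2·(1/2)^21 = 2^{1 − 21} = 1/1048576.
Summing: E[X] = C(25, 7) · 2^{1 − 21} = 480700 · 1/1048576 = 120175/262144.
Numerically: E[X] ≈ 0.45843.

E[X] = C(25,7)·2^(1−C(7,2)) = 120175/262144 ≈ 0.45843.


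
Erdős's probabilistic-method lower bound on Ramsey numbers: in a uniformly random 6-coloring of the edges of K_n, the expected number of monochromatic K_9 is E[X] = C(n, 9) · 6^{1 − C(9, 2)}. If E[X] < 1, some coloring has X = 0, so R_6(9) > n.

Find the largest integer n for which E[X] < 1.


We need C(n, 9) · 6^{1 − 36} < 1, i.e. C(n, 9) < 6^{36 − 1} = 1719070799748422591028658176.
Check values of n near the boundary:
  n = 4402: C(4402, 9) = 1696419745356657449393393700; 1696419745356657449393393700 < 1719070799748422591028658176? YES
  n = 4403: C(4403, 9) = 1699894433046281918452233150; 1699894433046281918452233150 < 1719070799748422591028658176? YES
  n = 4404: C(4404, 9) = 1703375445537161676647015880; 1703375445537161676647015880 < 1719070799748422591028658176? YES
  n = 4405: C(4405, 9) = 1706862792900636302463627150; 1706862792900636302463627150 < 1719070799748422591028658176? YES
  n = 4406: C(4406, 9) = 1710356485221788389505285700; 1710356485221788389505285700 < 1719070799748422591028658176? YES
  n = 4407: C(4407, 9) = 1713856532599459170657070050; 1713856532599459170657070050 < 1719070799748422591028658176? YES
  n = 4408: C(4408, 9) = 1717362945146264156457459600; 1717362945146264156457459600 < 1719070799748422591028658176? YES
  n = 4409: C(4409, 9) = 1720875732988608787686577131; 1720875732988608787686577131 < 1719070799748422591028658176? NO
The largest n with C(n, 9) < 1719070799748422591028658176 is n = 4408 (where E[X] = 35778394690547169926197075/35813974994758803979763712 ≈ 0.99901). Hence R_6(9) > 4408, i.e. R_6(9) ≥ 4409.

Largest n = 4408; hence R_6(9) > 4408.


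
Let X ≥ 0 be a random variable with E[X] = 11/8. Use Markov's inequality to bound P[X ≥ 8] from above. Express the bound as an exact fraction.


μ = E[X] = 11/8, a = 8.
Markov: P[X ≥ 8] ≤ μ/a = (11/8)/8 = 11/64.
Numerically: ≈ 0.1719.
(Since a = 8 > μ = 1.3750, the bound 11/64 is < 1 and informative.)

P[X ≥ 8] ≤ 11/64 ≈ 0.1719.


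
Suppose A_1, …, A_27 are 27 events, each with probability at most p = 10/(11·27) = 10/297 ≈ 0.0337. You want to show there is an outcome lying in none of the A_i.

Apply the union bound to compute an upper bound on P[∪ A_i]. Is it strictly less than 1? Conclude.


Union bound: P[∪_{i=1}^{27} A_i] ≤ Σ_i P[A_i] ≤ 27·p = 27·(10/297) = 10/11.
Numerically: 10/11 ≈ 0.9091.
Is 10/11 < 1? YES.
Since P[∪ A_i] ≤ 10/11 < 1, the complement has P[∩ A_i^c] ≥ 1 − 10/11 = 1/11 > 0, so some outcome avoids every A_i.

27·p = 10/11 ≈ 0.9091; existence CERTIFIED by the union bound.


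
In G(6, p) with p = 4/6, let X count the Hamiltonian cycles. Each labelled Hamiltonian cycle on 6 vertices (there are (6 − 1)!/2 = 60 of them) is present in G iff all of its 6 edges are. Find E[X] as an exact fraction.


K_6 has (6 − 1)!/2 = 60 labelled Hamiltonian cycles.
For each such Hamiltonian cycle H, let X_H = 1 if all 6 edges of H are present in G. Then P[X_H = 1] = p^{6} = (2/3)^{6} = 64/729.
Summing the indicators: E[X] = Σ_H E[X_H] = 60 · p^{6} = 60 · 64/729 = 1280/243.
Numerically: E[X] ≈ 5.2675.

E[X] = 60 · (2/3)^{6} = 1280/243 ≈ 5.2675.


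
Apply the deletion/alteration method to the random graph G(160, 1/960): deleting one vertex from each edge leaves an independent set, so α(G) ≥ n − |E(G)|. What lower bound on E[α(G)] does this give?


E[|E(G)|] = C(160, 2)·p = 12720 · (1/960) = 53/4.
E[α(G)] ≥ n − E[|E(G)|] = 160 − 53/4 = 587/4.
Numerically: ≈ 146.750000.
(This is only a lower bound; the true E[α(G)] may be larger.)

E[α(G)] ≥ 587/4 ≈ 146.750000.


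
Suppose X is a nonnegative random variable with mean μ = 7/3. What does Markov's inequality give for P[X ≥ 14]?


μ = E[X] = 7/3, a = 14.
Markov: P[X ≥ 14] ≤ μ/a = (7/3)/14 = 1/6.
Numerically: ≈ 0.166667.
(Since a = 14 > μ = 2.333333, the bound 1/6 is < 1 and informative.)

P[X ≥ 14] ≤ 1/6 ≈ 0.166667.


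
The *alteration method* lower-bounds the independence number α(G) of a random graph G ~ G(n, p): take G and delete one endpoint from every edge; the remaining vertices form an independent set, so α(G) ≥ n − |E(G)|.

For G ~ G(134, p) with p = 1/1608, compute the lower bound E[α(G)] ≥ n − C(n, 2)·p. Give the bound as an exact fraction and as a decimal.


E[|E(G)|] = C(134, 2)·p = 8911 · (1/1608) = 133/24.
E[α(G)] ≥ n − E[|E(G)|] = 134 − 133/24 = 3083/24.
Numerically: ≈ 128.458.
(This is only a lower bound; the true E[α(G)] may be larger.)

E[α(G)] ≥ 3083/24 ≈ 128.458.


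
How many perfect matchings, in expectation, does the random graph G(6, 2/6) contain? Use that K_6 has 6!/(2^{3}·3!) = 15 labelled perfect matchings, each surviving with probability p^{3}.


K_6 has 6!/(2^{3}·3!) = 15 labelled perfect matchings.
For each such perfect matching H, let X_H = 1 if all 3 edges of H are present in G. Then P[X_H = 1] = p^{3} = (1/3)^{3} = 1/27.
Summing the indicators: E[X] = Σ_H E[X_H] = 15 · p^{3} = 15 · 1/27 = 5/9.
Numerically: E[X] ≈ 0.5556.

E[X] = 15 · (1/3)^{3} = 5/9 ≈ 0.5556.


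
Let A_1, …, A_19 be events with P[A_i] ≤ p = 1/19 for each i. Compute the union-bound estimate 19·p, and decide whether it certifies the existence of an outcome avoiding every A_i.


Union bound: P[∪_{i=1}^{19} A_i] ≤ Σ_i P[A_i] ≤ 19·p = 19·(1/19) = 1.
Numerically: 1 ≈ 1.0000.
Is 1 < 1? NO.
Since the bound 1 is ≥ 1, the union bound is uninformative here; it does NOT by itself certify existence.

19·p = 1 ≈ 1.0000; existence NOT certified by the union bound.


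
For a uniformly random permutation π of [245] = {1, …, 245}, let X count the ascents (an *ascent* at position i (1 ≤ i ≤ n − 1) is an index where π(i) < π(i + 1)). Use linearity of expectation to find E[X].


Write X = Σ X_I over i = 1, …, 244, with X_I the indicator of one ascent.
There are 244 indicators.
For each fixed i, the pair (π(i), π(i+1)) is a uniformly random ordered pair of distinct values from {1, …, 245}; by symmetry P[π(i) < π(i+1)] = 1/2.
By linearity: E[X] = 244 · (1/2) = (245 − 1) · (1/2) = 122 ≈ 122.000.

E[X] = 122 = 122.000.


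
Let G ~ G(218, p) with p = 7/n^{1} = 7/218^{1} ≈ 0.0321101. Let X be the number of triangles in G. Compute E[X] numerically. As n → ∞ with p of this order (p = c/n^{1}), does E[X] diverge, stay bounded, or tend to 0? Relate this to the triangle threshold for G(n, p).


Number of potential triangles: C(218, 3) = 1703016.
Each occurs with probability p³ ≈ (0.0321101)³ ≈ 3.31073667e-05.
By linearity: E[X] = C(218, 3)·p³ ≈ 1703016 · 3.31073667e-05 ≈ 56.382375.
Here α = 1, so p = 7/n is exactly at the triangle threshold p ~ 1/n. Asymptotically E[X] → c³/6 = 7³/6 = 343/6 ≈ 57.166667, a bounded constant. In this regime the triangle count is asymptotically Poisson(c³/6).

E[X] ≈ 56.382375; in regime p = Θ(1/n^{1}) E[X] stays bounded (at the triangle threshold p ~ 1/n).


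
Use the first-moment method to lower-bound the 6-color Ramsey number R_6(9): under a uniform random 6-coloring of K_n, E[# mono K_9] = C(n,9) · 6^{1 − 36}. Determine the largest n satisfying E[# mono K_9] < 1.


We need C(n, 9) · 6^{1 − 36} < 1, i.e. C(n, 9) < 6^{36 − 1} = 1719070799748422591028658176.
Check values of n near the boundary:
  n = 4403: C(4403, 9) = 1699894433046281918452233150; 1699894433046281918452233150 < 1719070799748422591028658176? YES
  n = 4404: C(4404, 9) = 1703375445537161676647015880; 1703375445537161676647015880 < 1719070799748422591028658176? YES
  n = 4405: C(4405, 9) = 1706862792900636302463627150; 1706862792900636302463627150 < 1719070799748422591028658176? YES
  n = 4406: C(4406, 9) = 1710356485221788389505285700; 1710356485221788389505285700 < 1719070799748422591028658176? YES
  n = 4407: C(4407, 9) = 1713856532599459170657070050; 1713856532599459170657070050 < 1719070799748422591028658176? YES
  n = 4408: C(4408, 9) = 1717362945146264156457459600; 1717362945146264156457459600 < 1719070799748422591028658176? YES
  n = 4409: C(4409, 9) = 1720875732988608787686577131; 1720875732988608787686577131 < 1719070799748422591028658176? NO
  n = 4410: C(4410, 9) = 1724394906266704102180823710; 1724394906266704102180823710 < 1719070799748422591028658176? NO
  n = 4411: C(4411, 9) = 1727920475134582415883601405; 1727920475134582415883601405 < 1719070799748422591028658176? NO
The largest n with C(n, 9) < 1719070799748422591028658176 is n = 4408 (where E[X] = 35778394690547169926197075/35813974994758803979763712 ≈ 0.999). Hence R_6(9) > 4408, i.e. R_6(9) ≥ 4409.

Largest n = 4408; hence R_6(9) > 4408.


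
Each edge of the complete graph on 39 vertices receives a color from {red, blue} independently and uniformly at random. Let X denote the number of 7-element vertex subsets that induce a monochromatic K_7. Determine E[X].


Let X = Σ_S X_S over the C(39, 7) = 15380937 subsets S of size 7, where X_S = 1 if the K_7 on S is monochromatic.
For a fixed S, the K_7 on S has C(7, 2) = 21 edges. P[all 21 edges red] = (1/2)^21, and likewise for blue, so P[monochromatic] = 2·(1/2)^21 = 2^{1 − 21} = 1/1048576.
By linearity: E[X] = C(39, 7) · 2^{1 − 21} = 15380937 · 1/1048576 = 15380937/1048576.
Numerically: E[X] ≈ 14.6684.

E[X] = C(39,7)·2^(1−C(7,2)) = 15380937/1048576 ≈ 14.6684.


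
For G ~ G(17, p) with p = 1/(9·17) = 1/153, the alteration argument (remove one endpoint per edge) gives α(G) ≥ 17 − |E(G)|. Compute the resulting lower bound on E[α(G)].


E[|E(G)|] = C(17, 2)·p = 136 · (1/153) = 8/9.
E[α(G)] ≥ n − E[|E(G)|] = 17 − 8/9 = 145/9.
Numerically: ≈ 16.11111.
(This is only a lower bound; the true E[α(G)] may be larger.)

E[α(G)] ≥ 145/9 ≈ 16.11111.


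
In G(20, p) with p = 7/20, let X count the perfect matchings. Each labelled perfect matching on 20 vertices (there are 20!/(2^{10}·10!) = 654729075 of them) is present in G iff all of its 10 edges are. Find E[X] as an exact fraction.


K_20 has 20!/(2^{10}·10!) = 654729075 labelled perfect matchings.
For each such perfect matching H, let X_H = 1 if all 10 edges of H are present in G. Then P[X_H = 1] = p^{10} = (7/20)^{10} = 282475249/10240000000000.
By linearity of expectation: E[X] = Σ_H E[X_H] = 654729075 · p^{10} = 654729075 · 282475249/10240000000000 = 7397790339526587/409600000000.
Numerically: E[X] ≈ 18061.

E[X] = 654729075 · (7/20)^{10} = 7397790339526587/409600000000 ≈ 18061.


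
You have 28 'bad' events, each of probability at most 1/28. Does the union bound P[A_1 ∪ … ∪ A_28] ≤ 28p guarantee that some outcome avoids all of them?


Union bound: P[∪_{i=1}^{28} A_i] ≤ Σ_i P[A_i] ≤ 28·p = 28·(1/28) = 1.
Numerically: 1 ≈ 1.00000.
Is 1 < 1? NO.
Since the bound 1 is ≥ 1, the union bound is uninformative here; it does NOT by itself certify existence.

28·p = 1 ≈ 1.00000; existence NOT certified by the union bound.


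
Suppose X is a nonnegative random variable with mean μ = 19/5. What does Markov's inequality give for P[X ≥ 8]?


μ = E[X] = 19/5, a = 8.
Markov: P[X ≥ 8] ≤ μ/a = (19/5)/8 = 19/40.
Numerically: ≈ 0.4750.
(Since a = 8 > μ = 3.8000, the bound 19/40 is < 1 and informative.)

P[X ≥ 8] ≤ 19/40 ≈ 0.4750.


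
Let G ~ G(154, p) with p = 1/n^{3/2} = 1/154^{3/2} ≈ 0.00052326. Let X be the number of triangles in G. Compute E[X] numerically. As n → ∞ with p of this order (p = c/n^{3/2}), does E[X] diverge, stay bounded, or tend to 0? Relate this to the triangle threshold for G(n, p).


Number of potential triangles: C(154, 3) = 596904.
Each occurs with probability p³ ≈ (0.00052326)³ ≈ 1.4327049e-10.
By linearity: E[X] = C(154, 3)·p³ ≈ 596904 · 1.4327049e-10 ≈ 0.00009.
Since α = 3/2 > 1, p = c/n^{3/2} = o(1/n) is below the triangle threshold p ~ 1/n. Asymptotically E[X] ~ (c³/6)·n^{3(1−α)} = (1³/6)·n^{-1.5} → 0, so by Markov's inequality G has no triangles w.h.p.

E[X] ≈ 0.00009; in regime p = Θ(1/n^{3/2}) E[X] tends to 0 (below the triangle threshold p ~ 1/n).


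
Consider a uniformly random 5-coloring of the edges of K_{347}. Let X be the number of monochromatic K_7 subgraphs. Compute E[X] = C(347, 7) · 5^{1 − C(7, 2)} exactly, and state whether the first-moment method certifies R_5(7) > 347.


E[X] = C(347, 7) · 5^{1 − 21} = 113090774900334 · 5^{−20} = 113090774900334/95367431640625.
As a reduced fraction: E[X] = 113090774900334/95367431640625 ≈ 1.18584.
Is E[X] < 1? NO.
Since E[X] ≥ 1, the first-moment bound is inconclusive at n = 347; it does NOT by itself certify R_5(7) > 347.

E[X] = 113090774900334/95367431640625 ≈ 1.18584; E[X] ≥ 1; first-moment method inconclusive here.


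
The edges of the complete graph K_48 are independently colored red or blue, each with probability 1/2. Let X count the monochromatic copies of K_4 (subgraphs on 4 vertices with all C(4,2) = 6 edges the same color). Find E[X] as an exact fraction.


Let X = Σ_S X_S over the C(48, 4) = 194580 subsets S of size 4, where X_S = 1 if the K_4 on S is monochromatic.
For a fixed S, the K_4 on S has C(4, 2) = 6 edges. P[all 6 edges red] = (1/2)^6, and likewise for blue, so P[monochromatic] = 2·(1/2)^6 = 2^{1 − 6} = 1/32.
By linearity: E[X] = C(48, 4) · 2^{1 − 6} = 194580 · 1/32 = 48645/8.
Numerically: E[X] ≈ 6080.6250.

E[X] = C(48,4)·2^(1−C(4,2)) = 48645/8 ≈ 6080.6250.


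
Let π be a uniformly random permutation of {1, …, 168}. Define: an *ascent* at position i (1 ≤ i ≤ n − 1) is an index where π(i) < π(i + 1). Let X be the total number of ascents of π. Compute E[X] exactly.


Write X = Σ X_I over i = 1, …, 167, with X_I the indicator of one ascent.
There are 167 indicators.
For each fixed i, the pair (π(i), π(i+1)) is a uniformly random ordered pair of distinct values from {1, …, 168}; by symmetry P[π(i) < π(i+1)] = 1/2.
By linearity: E[X] = 167 · (1/2) = (168 − 1) · (1/2) = 167/2 ≈ 83.50000.

E[X] = 167/2 = 83.50000.


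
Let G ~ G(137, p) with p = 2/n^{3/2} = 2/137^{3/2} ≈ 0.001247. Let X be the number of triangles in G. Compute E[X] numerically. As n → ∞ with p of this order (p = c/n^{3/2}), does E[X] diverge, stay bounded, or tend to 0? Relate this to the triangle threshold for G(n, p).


Number of potential triangles: C(137, 3) = 419220.
Each occurs with probability p³ ≈ (0.001247)³ ≈ 1.940204e-09.
By linearity: E[X] = C(137, 3)·p³ ≈ 419220 · 1.940204e-09 ≈ 0.0008.
Since α = 3/2 > 1, p = c/n^{3/2} = o(1/n) is below the triangle threshold p ~ 1/n. Asymptotically E[X] ~ (c³/6)·n^{3(1−α)} = (2³/6)·n^{-1.5} → 0, so by Markov's inequality G has no triangles w.h.p.

E[X] ≈ 0.0008; in regime p = Θ(1/n^{3/2}) E[X] tends to 0 (below the triangle threshold p ~ 1/n).


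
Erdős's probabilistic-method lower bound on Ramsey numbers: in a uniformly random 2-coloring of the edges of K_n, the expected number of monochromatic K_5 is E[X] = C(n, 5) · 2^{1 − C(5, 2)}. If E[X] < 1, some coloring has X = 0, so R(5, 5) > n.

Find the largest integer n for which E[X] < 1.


We need C(n, 5) · 2^{1 − 10} < 1, i.e. C(n, 5) < 2^{10 − 1} = 512.
Check values of n near the boundary:
  n = 10: C(10, 5) = 252; 252 < 512? YES
  n = 11: C(11, 5) = 462; 462 < 512? YES
  n = 12: C(12, 5) = 792; 792 < 512? NO
  n = 13: C(13, 5) = 1287; 1287 < 512? NO
  n = 14: C(14, 5) = 2002; 2002 < 512? NO
The largest n with C(n, 5) < 512 is n = 11 (where E[X] = 231/256 ≈ 0.90234). Hence R(5, 5) > 11, i.e. R(5, 5) ≥ 12.

Largest n = 11; hence R(5, 5) > 11.


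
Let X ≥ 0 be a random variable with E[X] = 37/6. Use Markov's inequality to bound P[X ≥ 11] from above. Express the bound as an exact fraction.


μ = E[X] = 37/6, a = 11.
Markov: P[X ≥ 11] ≤ μ/a = (37/6)/11 = 37/66.
Numerically: ≈ 0.5606.
(Since a = 11 > μ = 6.1667, the bound 37/66 is < 1 and informative.)

P[X ≥ 11] ≤ 37/66 ≈ 0.5606.


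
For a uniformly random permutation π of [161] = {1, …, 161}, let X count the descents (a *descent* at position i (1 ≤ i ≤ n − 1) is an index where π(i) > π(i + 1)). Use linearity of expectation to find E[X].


Write X = Σ X_I over i = 1, …, 160, with X_I the indicator of one descent.
There are 160 indicators.
For each fixed i, the pair (π(i), π(i+1)) is a uniformly random ordered pair of distinct values from {1, …, 161}; by symmetry P[π(i) > π(i+1)] = 1/2.
By linearity: E[X] = 160 · (1/2) = (161 − 1) · (1/2) = 80 ≈ 80.0000.

E[X] = 80 = 80.0000.


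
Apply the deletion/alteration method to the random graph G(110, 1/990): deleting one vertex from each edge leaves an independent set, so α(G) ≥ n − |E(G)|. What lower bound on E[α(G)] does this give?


E[|E(G)|] = C(110, 2)·p = 5995 · (1/990) = 109/18.
E[α(G)] ≥ n − E[|E(G)|] = 110 − 109/18 = 1871/18.
Numerically: ≈ 103.944444.
(This is only a lower bound; the true E[α(G)] may be larger.)

E[α(G)] ≥ 1871/18 ≈ 103.944444.


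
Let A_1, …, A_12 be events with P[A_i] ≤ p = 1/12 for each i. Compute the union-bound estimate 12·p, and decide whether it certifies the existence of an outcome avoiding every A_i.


Union bound: P[∪_{i=1}^{12} A_i] ≤ Σ_i P[A_i] ≤ 12·p = 12·(1/12) = 1.
Numerically: 1 ≈ 1.0000000.
Is 1 < 1? NO.
Since the bound 1 is ≥ 1, the union bound is uninformative here; it does NOT by itself certify existence.

12·p = 1 ≈ 1.0000000; existence NOT certified by the union bound.


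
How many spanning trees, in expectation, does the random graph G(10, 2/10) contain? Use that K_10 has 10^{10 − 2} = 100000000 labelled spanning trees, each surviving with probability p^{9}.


K_10 has 10^{10 − 2} = 100000000 labelled spanning trees.
For each such spanning tree H, let X_H = 1 if all 9 edges of H are present in G. Then P[X_H = 1] = p^{9} = (1/5)^{9} = 1/1953125.
By linearity of expectation: E[X] = Σ_H E[X_H] = 100000000 · p^{9} = 100000000 · 1/1953125 = 256/5.
Numerically: E[X] ≈ 51.2.

E[X] = 100000000 · (1/5)^{9} = 256/5 ≈ 51.2.


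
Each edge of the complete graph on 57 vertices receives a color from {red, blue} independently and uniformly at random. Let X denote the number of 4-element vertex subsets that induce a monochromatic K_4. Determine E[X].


Let X = Σ_S X_S over the C(57, 4) = 395010 subsets S of size 4, where X_S = 1 if the K_4 on S is monochromatic.
For a fixed S, the K_4 on S has C(4, 2) = 6 edges. P[all 6 edges red] = (1/2)^6, and likewise for blue, so P[monochromatic] = 2·(1/2)^6 = 2^{1 − 6} = 1/32.
Summing: E[X] = C(57, 4) · 2^{1 − 6} = 395010 · 1/32 = 197505/16.
Numerically: E[X] ≈ 12344.0625.

E[X] = C(57,4)·2^(1−C(4,2)) = 197505/16 ≈ 12344.0625.


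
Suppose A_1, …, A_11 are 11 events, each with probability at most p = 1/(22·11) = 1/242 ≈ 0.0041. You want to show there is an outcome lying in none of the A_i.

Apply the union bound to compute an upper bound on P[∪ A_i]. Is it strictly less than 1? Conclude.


Union bound: P[∪_{i=1}^{11} A_i] ≤ Σ_i P[A_i] ≤ 11·p = 11·(1/242) = 1/22.
Numerically: 1/22 ≈ 0.0455.
Is 1/22 < 1? YES.
Since P[∪ A_i] ≤ 1/22 < 1, the complement has P[∩ A_i^c] ≥ 1 − 1/22 = 21/22 > 0, so some outcome avoids every A_i.

11·p = 1/22 ≈ 0.0455; existence CERTIFIED by the union bound.


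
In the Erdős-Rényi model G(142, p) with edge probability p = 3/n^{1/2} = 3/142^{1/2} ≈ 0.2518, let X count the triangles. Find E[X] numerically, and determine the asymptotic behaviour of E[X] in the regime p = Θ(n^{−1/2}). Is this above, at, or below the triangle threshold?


Number of potential triangles: C(142, 3) = 467180.
Each occurs with probability p³ ≈ (0.2518)³ ≈ 1.595627e-02.
By linearity: E[X] = C(142, 3)·p³ ≈ 467180 · 1.595627e-02 ≈ 7454.4480.
Since α = 1/2 < 1, p = c/n^{1/2} ≫ 1/n is above the triangle threshold p ~ 1/n. Asymptotically E[X] ~ (c³/6)·n^{3(1−α)} = (3³/6)·n^{1.5} → ∞; triangles are abundant w.h.p.

E[X] ≈ 7454.4480; in regime p = Θ(1/n^{1/2}) E[X] diverges (above the triangle threshold p ~ 1/n).


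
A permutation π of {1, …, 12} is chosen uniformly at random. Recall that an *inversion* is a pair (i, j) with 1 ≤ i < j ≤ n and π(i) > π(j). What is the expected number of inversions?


Write X = Σ X_I over the C(12, 2) = 66 pairs i < j, with X_I the indicator of one inversion.
There are 66 indicators.
For each fixed pair i < j, the values π(i) and π(j) are two distinct elements of {1, …, 12} in uniformly random order; by symmetry P[π(i) > π(j)] = 1/2.
By linearity: E[X] = 66 · (1/2) = C(12, 2) · (1/2) = 66/2 = 33 ≈ 33.000.

E[X] = 33 = 33.000.


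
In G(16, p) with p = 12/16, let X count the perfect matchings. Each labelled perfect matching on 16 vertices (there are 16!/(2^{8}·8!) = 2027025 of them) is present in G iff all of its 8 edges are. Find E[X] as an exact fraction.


K_16 has 16!/(2^{8}·8!) = 2027025 labelled perfect matchings.
For each such perfect matching H, let X_H = 1 if all 8 edges of H are present in G. Then P[X_H = 1] = p^{8} = (3/4)^{8} = 6561/65536.
Summing the indicators: E[X] = Σ_H E[X_H] = 2027025 · p^{8} = 2027025 · 6561/65536 = 13299311025/65536.
Numerically: E[X] ≈ 2.0293e+05.

E[X] = 2027025 · (3/4)^{8} = 13299311025/65536 ≈ 2.0293e+05.


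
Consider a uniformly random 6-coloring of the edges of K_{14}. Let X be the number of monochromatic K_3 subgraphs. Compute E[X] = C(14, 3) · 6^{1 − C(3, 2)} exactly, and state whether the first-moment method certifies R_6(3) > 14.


E[X] = C(14, 3) · 6^{1 − 3} = 364 · 6^{−2} = 364/36.
As a reduced fraction: E[X] = 91/9 ≈ 10.11111.
Is E[X] < 1? NO.
Since E[X] ≥ 1, the first-moment bound is inconclusive at n = 14; it does NOT by itself certify R_6(3) > 14.

E[X] = 91/9 ≈ 10.11111; E[X] ≥ 1; first-moment method inconclusive here.


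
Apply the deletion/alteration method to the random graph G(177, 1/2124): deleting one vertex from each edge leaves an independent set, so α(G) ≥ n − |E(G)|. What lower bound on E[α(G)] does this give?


E[|E(G)|] = C(177, 2)·p = 15576 · (1/2124) = 22/3.
E[α(G)] ≥ n − E[|E(G)|] = 177 − 22/3 = 509/3.
Numerically: ≈ 169.66667.
(This is only a lower bound; the true E[α(G)] may be larger.)

E[α(G)] ≥ 509/3 ≈ 169.66667.


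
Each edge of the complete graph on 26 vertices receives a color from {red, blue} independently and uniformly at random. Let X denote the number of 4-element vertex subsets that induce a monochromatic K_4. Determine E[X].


Let X = Σ_S X_S over the C(26, 4) = 14950 subsets S of size 4, where X_S = 1 if the K_4 on S is monochromatic.
For a fixed S, the K_4 on S has C(4, 2) = 6 edges. P[all 6 edges red] = (1/2)^6, and likewise for blue, so P[monochromatic] = 2·(1/2)^6 = 2^{1 − 6} = 1/32.
By linearity: E[X] = C(26, 4) · 2^{1 − 6} = 14950 · 1/32 = 7475/16.
Numerically: E[X] ≈ 467.18750.

E[X] = C(26,4)·2^(1−C(4,2)) = 7475/16 ≈ 467.18750.


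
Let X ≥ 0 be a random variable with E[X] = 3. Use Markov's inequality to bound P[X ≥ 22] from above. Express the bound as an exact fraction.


μ = E[X] = 3, a = 22.
Markov: P[X ≥ 22] ≤ μ/a = (3)/22 = 3/22.
Numerically: ≈ 0.136.
(Since a = 22 > μ = 3.000, the bound 3/22 is < 1 and informative.)

P[X ≥ 22] ≤ 3/22 ≈ 0.136.


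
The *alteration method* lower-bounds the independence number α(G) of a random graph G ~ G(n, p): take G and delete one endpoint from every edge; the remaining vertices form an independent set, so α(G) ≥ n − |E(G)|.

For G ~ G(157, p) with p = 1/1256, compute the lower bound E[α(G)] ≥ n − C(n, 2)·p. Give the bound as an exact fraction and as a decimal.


E[|E(G)|] = C(157, 2)·p = 12246 · (1/1256) = 39/4.
E[α(G)] ≥ n − E[|E(G)|] = 157 − 39/4 = 589/4.
Numerically: ≈ 147.250.
(This is only a lower bound; the true E[α(G)] may be larger.)

E[α(G)] ≥ 589/4 ≈ 147.250.


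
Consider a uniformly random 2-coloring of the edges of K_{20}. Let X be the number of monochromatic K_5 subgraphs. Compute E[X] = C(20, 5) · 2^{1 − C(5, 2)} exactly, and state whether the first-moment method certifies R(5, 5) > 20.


E[X] = C(20, 5) · 2^{1 − 10} = 15504 · 2^{−9} = 15504/512.
As a reduced fraction: E[X] = 969/32 ≈ 30.28125.
Is E[X] < 1? NO.
Since E[X] ≥ 1, the first-moment bound is inconclusive at n = 20; it does NOT by itself certify R(5, 5) > 20.

E[X] = 969/32 ≈ 30.28125; E[X] ≥ 1; first-moment method inconclusive here.


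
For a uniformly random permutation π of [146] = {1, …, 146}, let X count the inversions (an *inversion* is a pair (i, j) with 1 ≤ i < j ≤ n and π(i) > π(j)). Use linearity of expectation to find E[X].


Write X = Σ X_I over the C(146, 2) = 10585 pairs i < j, with X_I the indicator of one inversion.
There are 10585 indicators.
For each fixed pair i < j, the values π(i) and π(j) are two distinct elements of {1, …, 146} in uniformly random order; by symmetry P[π(i) > π(j)] = 1/2.
By linearity: E[X] = 10585 · (1/2) = C(146, 2) · (1/2) = 10585/2 = 10585/2 ≈ 5292.50000.

E[X] = 10585/2 = 5292.50000.


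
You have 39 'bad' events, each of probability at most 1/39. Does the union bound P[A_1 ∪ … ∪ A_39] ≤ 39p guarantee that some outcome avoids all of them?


Union bound: P[∪_{i=1}^{39} A_i] ≤ Σ_i P[A_i] ≤ 39·p = 39·(1/39) = 1.
Numerically: 1 ≈ 1.000.
Is 1 < 1? NO.
Since the bound 1 is ≥ 1, the union bound is uninformative here; it does NOT by itself certify existence.

39·p = 1 ≈ 1.000; existence NOT certified by the union bound.


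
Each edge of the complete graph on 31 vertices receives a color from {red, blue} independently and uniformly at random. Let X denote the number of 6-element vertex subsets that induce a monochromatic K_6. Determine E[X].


Let X = Σ_S X_S over the C(31, 6) = 736281 subsets S of size 6, where X_S = 1 if the K_6 on S is monochromatic.
For a fixed S, the K_6 on S has C(6, 2) = 15 edges. P[all 15 edges red] = (1/2)^15, and likewise for blue, so P[monochromatic] = 2·(1/2)^15 = 2^{1 − 15} = 1/16384.
By linearity: E[X] = C(31, 6) · 2^{1 − 15} = 736281 · 1/16384 = 736281/16384.
Numerically: E[X] ≈ 44.9390.

E[X] = C(31,6)·2^(1−C(6,2)) = 736281/16384 ≈ 44.9390.


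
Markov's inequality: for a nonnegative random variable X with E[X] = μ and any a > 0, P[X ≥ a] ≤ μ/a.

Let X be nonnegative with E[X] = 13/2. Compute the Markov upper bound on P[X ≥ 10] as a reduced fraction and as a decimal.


μ = E[X] = 13/2, a = 10.
Markov: P[X ≥ 10] ≤ μ/a = (13/2)/10 = 13/20.
Numerically: ≈ 0.650.
(Since a = 10 > μ = 6.500, the bound 13/20 is < 1 and informative.)

P[X ≥ 10] ≤ 13/20 ≈ 0.650.


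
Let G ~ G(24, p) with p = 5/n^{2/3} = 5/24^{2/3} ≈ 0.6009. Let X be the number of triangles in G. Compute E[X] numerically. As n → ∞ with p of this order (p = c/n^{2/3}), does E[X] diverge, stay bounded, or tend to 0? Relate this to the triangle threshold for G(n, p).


Number of potential triangles: C(24, 3) = 2024.
Each occurs with probability p³ ≈ (0.6009)³ ≈ 2.170139e-01.
By linearity: E[X] = C(24, 3)·p³ ≈ 2024 · 2.170139e-01 ≈ 439.2361.
Since α = 2/3 < 1, p = c/n^{2/3} ≫ 1/n is above the triangle threshold p ~ 1/n. Asymptotically E[X] ~ (c³/6)·n^{3(1−α)} = (5³/6)·n^{1} → ∞; triangles are abundant w.h.p.

E[X] ≈ 439.2361; in regime p = Θ(1/n^{2/3}) E[X] diverges (above the triangle threshold p ~ 1/n).


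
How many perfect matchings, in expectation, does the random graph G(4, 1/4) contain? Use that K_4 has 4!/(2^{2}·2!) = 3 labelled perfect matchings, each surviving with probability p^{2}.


K_4 has 4!/(2^{2}·2!) = 3 labelled perfect matchings.
For each such perfect matching H, let X_H = 1 if all 2 edges of H are present in G. Then P[X_H = 1] = p^{2} = (1/4)^{2} = 1/16.
Summing the indicators: E[X] = Σ_H E[X_H] = 3 · p^{2} = 3 · 1/16 = 3/16.
Numerically: E[X] ≈ 0.188.

E[X] = 3 · (1/4)^{2} = 3/16 ≈ 0.188.


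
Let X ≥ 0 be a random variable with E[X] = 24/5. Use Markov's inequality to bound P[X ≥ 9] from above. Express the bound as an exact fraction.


μ = E[X] = 24/5, a = 9.
Markov: P[X ≥ 9] ≤ μ/a = (24/5)/9 = 8/15.
Numerically: ≈ 0.53333.
(Since a = 9 > μ = 4.80000, the bound 8/15 is < 1 and informative.)

P[X ≥ 9] ≤ 8/15 ≈ 0.53333.


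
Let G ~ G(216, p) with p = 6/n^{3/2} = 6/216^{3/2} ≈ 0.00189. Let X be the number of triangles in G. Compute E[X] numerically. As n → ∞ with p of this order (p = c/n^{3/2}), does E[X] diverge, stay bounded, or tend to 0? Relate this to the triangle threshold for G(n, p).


Number of potential triangles: C(216, 3) = 1656360.
Each occurs with probability p³ ≈ (0.00189)³ ≈ 6.7516803e-09.
By linearity: E[X] = C(216, 3)·p³ ≈ 1656360 · 6.7516803e-09 ≈ 0.01118.
Since α = 3/2 > 1, p = c/n^{3/2} = o(1/n) is below the triangle threshold p ~ 1/n. Asymptotically E[X] ~ (c³/6)·n^{3(1−α)} = (6³/6)·n^{-1.5} → 0, so by Markov's inequality G has no triangles w.h.p.

E[X] ≈ 0.01118; in regime p = Θ(1/n^{3/2}) E[X] tends to 0 (below the triangle threshold p ~ 1/n).


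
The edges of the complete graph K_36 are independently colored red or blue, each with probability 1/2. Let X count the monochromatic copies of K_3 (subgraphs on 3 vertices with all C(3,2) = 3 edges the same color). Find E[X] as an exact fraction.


Let X = Σ_S X_S over the C(36, 3) = 7140 subsets S of size 3, where X_S = 1 if the K_3 on S is monochromatic.
For a fixed S, the K_3 on S has C(3, 2) = 3 edges. P[all 3 edges red] = (1/2)^3, and likewise for blue, so P[monochromatic] = 2·(1/2)^3 = 2^{1 − 3} = 1/4.
By linearity of expectation: E[X] = C(36, 3) · 2^{1 − 3} = 7140 · 1/4 = 1785.
Numerically: E[X] ≈ 1785.00000.

E[X] = C(36,3)·2^(1−C(3,2)) = 1785 ≈ 1785.00000.


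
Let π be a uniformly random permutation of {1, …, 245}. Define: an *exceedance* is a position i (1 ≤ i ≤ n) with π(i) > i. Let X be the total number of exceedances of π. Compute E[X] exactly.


Write X = Σ_{i=1}^{245} X_i, where X_i = 1_{π(i) > i}.
For each fixed i, π(i) is uniform over {1, …, 245} (marginal of a uniform permutation), so P[π(i) > i] = (n − i)/n. Summing: Σ_{i=1}^{245} (n − i)/n = (0 + 1 + … + 244)/245 = 245(245 − 1)/(2·245) = (245 − 1)/2.
Hence E[X] = Σ_{i=1}^{245} (245 − i)/245 = 122 ≈ 122.000.

E[X] = 122 = 122.000.


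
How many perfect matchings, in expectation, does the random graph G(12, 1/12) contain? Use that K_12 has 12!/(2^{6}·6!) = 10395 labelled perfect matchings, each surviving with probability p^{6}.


K_12 has 12!/(2^{6}·6!) = 10395 labelled perfect matchings.
For each such perfect matching H, let X_H = 1 if all 6 edges of H are present in G. Then P[X_H = 1] = p^{6} = (1/12)^{6} = 1/2985984.
By linearity: E[X] = Σ_H E[X_H] = 10395 · p^{6} = 10395 · 1/2985984 = 385/110592.
Numerically: E[X] ≈ 0.00348126.

E[X] = 10395 · (1/12)^{6} = 385/110592 ≈ 0.00348126.


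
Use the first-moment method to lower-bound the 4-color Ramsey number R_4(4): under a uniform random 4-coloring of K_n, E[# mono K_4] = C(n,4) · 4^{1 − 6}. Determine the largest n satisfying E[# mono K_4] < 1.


We need C(n, 4) · 4^{1 − 6} < 1, i.e. C(n, 4) < 4^{6 − 1} = 1024.
Check values of n near the boundary:
  n = 11: C(11, 4) = 330; 330 < 1024? YES
  n = 12: C(12, 4) = 495; 495 < 1024? YES
  n = 13: C(13, 4) = 715; 715 < 1024? YES
  n = 14: C(14, 4) = 1001; 1001 < 1024? YES
  n = 15: C(15, 4) = 1365; 1365 < 1024? NO
  n = 16: C(16, 4) = 1820; 1820 < 1024? NO
  n = 17: C(17, 4) = 2380; 2380 < 1024? NO
The largest n with C(n, 4) < 1024 is n = 14 (where E[X] = 1001/1024 ≈ 0.977539). Hence R_4(4) > 14, i.e. R_4(4) ≥ 15.

Largest n = 14; hence R_4(4) > 14.


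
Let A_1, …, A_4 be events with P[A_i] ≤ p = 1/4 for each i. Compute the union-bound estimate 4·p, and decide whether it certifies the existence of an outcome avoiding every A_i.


Union bound: P[∪_{i=1}^{4} A_i] ≤ Σ_i P[A_i] ≤ 4·p = 4·(1/4) = 1.
Numerically: 1 ≈ 1.00000.
Is 1 < 1? NO.
Since the bound 1 is ≥ 1, the union bound is uninformative here; it does NOT by itself certify existence.

4·p = 1 ≈ 1.00000; existence NOT certified by the union bound.


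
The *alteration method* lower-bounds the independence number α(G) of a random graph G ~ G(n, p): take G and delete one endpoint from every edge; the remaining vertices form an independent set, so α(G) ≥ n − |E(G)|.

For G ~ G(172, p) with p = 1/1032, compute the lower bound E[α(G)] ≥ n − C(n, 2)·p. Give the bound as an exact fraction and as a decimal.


E[|E(G)|] = C(172, 2)·p = 14706 · (1/1032) = 57/4.
E[α(G)] ≥ n − E[|E(G)|] = 172 − 57/4 = 631/4.
Numerically: ≈ 157.750.
(This is only a lower bound; the true E[α(G)] may be larger.)

E[α(G)] ≥ 631/4 ≈ 157.750.


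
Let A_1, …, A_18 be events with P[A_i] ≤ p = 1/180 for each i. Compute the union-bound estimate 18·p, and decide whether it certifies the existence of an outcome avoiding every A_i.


Union bound: P[∪_{i=1}^{18} A_i] ≤ Σ_i P[A_i] ≤ 18·p = 18·(1/180) = 1/10.
Numerically: 1/10 ≈ 0.10000.
Is 1/10 < 1? YES.
Since P[∪ A_i] ≤ 1/10 < 1, the complement has P[∩ A_i^c] ≥ 1 − 1/10 = 9/10 > 0, so some outcome avoids every A_i.

18·p = 1/10 ≈ 0.10000; existence CERTIFIED by the union bound.


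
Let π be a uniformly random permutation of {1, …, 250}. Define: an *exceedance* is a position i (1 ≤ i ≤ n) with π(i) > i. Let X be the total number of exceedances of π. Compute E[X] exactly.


Write X = Σ_{i=1}^{250} X_i, where X_i = 1_{π(i) > i}.
For each fixed i, π(i) is uniform over {1, …, 250} (marginal of a uniform permutation), so P[π(i) > i] = (n − i)/n. Summing: Σ_{i=1}^{250} (n − i)/n = (0 + 1 + … + 249)/250 = 250(250 − 1)/(2·250) = (250 − 1)/2.
Hence E[X] = Σ_{i=1}^{250} (250 − i)/250 = 249/2 ≈ 124.5000.

E[X] = 249/2 = 124.5000.


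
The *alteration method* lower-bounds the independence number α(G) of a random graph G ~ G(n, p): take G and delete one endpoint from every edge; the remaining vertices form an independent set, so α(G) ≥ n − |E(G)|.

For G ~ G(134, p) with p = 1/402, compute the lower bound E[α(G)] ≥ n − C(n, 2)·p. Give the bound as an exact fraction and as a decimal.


E[|E(G)|] = C(134, 2)·p = 8911 · (1/402) = 133/6.
E[α(G)] ≥ n − E[|E(G)|] = 134 − 133/6 = 671/6.
Numerically: ≈ 111.8333.
(This is only a lower bound; the true E[α(G)] may be larger.)

E[α(G)] ≥ 671/6 ≈ 111.8333.
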